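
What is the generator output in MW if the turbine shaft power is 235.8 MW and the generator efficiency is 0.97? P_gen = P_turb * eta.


P_gen = 235.8 * 0.97 = 228.7260 MW


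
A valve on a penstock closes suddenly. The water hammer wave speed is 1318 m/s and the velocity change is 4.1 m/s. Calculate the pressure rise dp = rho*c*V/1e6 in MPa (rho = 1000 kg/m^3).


dp = 1000 * 1318 * 4.1 / 1e6 = 5.4038 MPa


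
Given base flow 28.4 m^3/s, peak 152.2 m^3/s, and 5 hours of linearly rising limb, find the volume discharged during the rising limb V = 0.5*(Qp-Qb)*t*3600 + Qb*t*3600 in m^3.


V = 0.5*(152.2 - 28.4)*5*3600 + 28.4*5*3600 = 1.6254e+06 m^3


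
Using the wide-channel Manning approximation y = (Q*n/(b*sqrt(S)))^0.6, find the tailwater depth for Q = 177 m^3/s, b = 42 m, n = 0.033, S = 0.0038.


y = (177 * 0.033 / (42 * 0.0038^0.5))^0.6 = 1.6293 m


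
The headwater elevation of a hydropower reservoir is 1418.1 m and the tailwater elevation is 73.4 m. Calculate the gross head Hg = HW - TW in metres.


Hg = 1418.1 - 73.4 = 1344.7000 m


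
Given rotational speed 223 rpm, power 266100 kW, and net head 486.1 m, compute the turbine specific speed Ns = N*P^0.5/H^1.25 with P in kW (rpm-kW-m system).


Ns = 223 * 266100^0.5 / 486.1^1.25 = 50.3988


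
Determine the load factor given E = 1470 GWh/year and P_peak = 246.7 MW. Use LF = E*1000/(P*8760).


LF = 1470 * 1000 / (246.7 * 8760) = 0.6802


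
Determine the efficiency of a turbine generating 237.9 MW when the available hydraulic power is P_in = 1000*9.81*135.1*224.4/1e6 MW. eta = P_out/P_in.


P_in = 1000 * 9.81 * 135.1 * 224.4 / 1e6 = 297.4043 MW
eta = 237.9 / 297.4043 = 0.7999


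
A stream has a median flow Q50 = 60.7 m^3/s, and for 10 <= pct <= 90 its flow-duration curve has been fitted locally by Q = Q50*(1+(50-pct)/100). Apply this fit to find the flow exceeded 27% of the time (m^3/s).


Q = 60.7 * (1 + (50 - 27)/100) = 74.6610 m^3/s


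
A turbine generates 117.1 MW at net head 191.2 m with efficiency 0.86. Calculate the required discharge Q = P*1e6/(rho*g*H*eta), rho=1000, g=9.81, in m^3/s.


Q = 117.1 * 1e6 / (1000 * 9.81 * 191.2 * 0.86) = 72.5941 m^3/s


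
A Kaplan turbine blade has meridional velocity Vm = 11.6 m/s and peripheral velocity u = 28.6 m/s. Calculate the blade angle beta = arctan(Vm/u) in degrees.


beta = arctan(11.6 / 28.6) = 22.0772 degrees


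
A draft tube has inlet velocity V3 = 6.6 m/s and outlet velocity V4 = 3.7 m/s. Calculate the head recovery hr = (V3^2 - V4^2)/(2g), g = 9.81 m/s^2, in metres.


hr = (6.6^2 - 3.7^2) / (2*9.81) = 1.5224 m


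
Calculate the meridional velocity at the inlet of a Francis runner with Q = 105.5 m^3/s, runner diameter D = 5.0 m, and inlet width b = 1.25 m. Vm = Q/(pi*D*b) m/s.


Vm = 105.5 / (pi * 5.0 * 1.25) = 5.3731 m/s


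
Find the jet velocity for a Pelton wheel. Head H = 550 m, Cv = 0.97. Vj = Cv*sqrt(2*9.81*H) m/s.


Vj = 0.97 * sqrt(2*9.81*550) = 100.7633 m/s


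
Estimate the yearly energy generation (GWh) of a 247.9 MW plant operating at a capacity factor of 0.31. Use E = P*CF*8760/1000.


E = 247.9 * 0.31 * 8760 / 1000 = 673.1972 GWh


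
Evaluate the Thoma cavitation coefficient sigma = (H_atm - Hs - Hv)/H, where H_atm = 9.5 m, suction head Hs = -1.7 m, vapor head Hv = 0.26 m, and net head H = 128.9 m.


sigma = (9.5 - (-1.7) - 0.26) / 128.9 = 0.0849


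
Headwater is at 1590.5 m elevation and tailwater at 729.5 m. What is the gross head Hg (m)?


Hg = 1590.5 - 729.5 = 861.0000 m


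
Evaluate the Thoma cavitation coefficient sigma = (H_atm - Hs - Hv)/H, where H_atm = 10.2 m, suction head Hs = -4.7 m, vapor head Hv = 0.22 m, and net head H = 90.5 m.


sigma = (10.2 - (-4.7) - 0.22) / 90.5 = 0.1622


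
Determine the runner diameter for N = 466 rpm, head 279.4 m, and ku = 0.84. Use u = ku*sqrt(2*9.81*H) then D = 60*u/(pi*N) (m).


u = 0.84 * sqrt(2*9.81*279.4) = 62.1931 m/s
D = 60 * 62.1931 / (pi * 466) = 2.5489 m


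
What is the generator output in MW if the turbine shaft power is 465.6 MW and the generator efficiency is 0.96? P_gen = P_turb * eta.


P_gen = 465.6 * 0.96 = 446.9760 MW


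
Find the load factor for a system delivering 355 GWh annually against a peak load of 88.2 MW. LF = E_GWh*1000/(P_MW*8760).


LF = 355 * 1000 / (88.2 * 8760) = 0.4595


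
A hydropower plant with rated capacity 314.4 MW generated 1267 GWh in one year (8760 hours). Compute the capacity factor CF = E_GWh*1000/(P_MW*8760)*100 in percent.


CF = 1267 * 1000 / (314.4 * 8760) * 100 = 46.0034 %


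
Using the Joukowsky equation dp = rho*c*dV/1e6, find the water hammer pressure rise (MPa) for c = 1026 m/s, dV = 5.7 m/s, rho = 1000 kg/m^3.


dp = 1000 * 1026 * 5.7 / 1e6 = 5.8482 MPa


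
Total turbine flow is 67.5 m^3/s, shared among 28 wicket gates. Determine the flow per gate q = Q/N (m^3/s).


q = 67.5 / 28 = 2.4107 m^3/s


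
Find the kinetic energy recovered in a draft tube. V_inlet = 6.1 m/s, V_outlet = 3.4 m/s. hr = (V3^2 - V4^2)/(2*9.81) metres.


hr = (6.1^2 - 3.4^2) / (2*9.81) = 1.3073 m


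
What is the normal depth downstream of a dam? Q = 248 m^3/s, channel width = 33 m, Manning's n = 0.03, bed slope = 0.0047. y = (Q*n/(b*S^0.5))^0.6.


y = (248 * 0.03 / (33 * 0.0047^0.5))^0.6 = 2.0427 m


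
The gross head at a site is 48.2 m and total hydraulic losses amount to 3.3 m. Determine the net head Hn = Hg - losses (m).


Hn = 48.2 - 3.3 = 44.9000 m


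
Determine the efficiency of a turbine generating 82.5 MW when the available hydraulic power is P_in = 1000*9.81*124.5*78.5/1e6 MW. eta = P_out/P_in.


P_in = 1000 * 9.81 * 124.5 * 78.5 / 1e6 = 95.8756 MW
eta = 82.5 / 95.8756 = 0.8605


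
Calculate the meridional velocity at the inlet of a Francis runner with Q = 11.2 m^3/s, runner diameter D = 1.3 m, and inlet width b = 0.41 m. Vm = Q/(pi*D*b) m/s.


Vm = 11.2 / (pi * 1.3 * 0.41) = 6.6887 m/s


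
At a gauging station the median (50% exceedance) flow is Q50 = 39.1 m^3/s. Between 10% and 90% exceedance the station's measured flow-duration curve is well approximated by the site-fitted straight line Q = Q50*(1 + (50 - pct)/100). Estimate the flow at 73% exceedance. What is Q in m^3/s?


Q = 39.1 * (1 + (50 - 73)/100) = 30.1070 m^3/s


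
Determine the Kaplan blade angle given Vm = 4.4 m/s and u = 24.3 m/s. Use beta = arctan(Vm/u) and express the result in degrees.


beta = arctan(4.4 / 24.3) = 10.2633 degrees


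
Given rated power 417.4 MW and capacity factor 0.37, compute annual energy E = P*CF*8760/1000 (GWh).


E = 417.4 * 0.37 * 8760 / 1000 = 1352.8769 GWh


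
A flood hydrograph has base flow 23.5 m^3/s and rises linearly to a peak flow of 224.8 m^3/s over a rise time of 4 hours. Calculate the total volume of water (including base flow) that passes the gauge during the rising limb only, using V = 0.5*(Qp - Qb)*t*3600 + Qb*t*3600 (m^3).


V = 0.5*(224.8 - 23.5)*4*3600 + 23.5*4*3600 = 1.7878e+06 m^3


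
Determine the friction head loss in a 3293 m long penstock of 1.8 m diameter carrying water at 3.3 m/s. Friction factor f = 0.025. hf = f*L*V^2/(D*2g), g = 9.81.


hf = 0.025 * 3293 * 3.3^2 / (1.8 * 2 * 9.81) = 25.3856 m


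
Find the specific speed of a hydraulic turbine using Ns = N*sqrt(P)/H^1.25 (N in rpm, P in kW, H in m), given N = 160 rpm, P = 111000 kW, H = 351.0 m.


Ns = 160 * 111000^0.5 / 351.0^1.25 = 35.0871


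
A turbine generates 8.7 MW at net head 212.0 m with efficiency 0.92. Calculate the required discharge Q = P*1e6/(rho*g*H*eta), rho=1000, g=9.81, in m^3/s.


Q = 8.7 * 1e6 / (1000 * 9.81 * 212.0 * 0.92) = 4.5470 m^3/s


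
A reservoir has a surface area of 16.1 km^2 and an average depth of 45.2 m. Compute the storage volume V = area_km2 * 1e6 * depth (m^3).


V = 16.1 * 1e6 * 45.2 = 7.2772e+08 m^3


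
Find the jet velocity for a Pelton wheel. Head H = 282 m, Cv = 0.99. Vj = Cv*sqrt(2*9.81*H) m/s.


Vj = 0.99 * sqrt(2*9.81*282) = 73.6392 m/s


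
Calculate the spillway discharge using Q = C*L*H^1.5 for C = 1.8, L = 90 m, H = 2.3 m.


Q = 1.8 * 90 * 2.3^1.5 = 565.0759 m^3/s


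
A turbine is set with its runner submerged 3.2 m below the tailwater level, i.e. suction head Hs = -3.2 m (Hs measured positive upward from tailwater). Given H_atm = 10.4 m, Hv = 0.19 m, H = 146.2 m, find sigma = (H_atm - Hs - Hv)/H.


sigma = (10.4 - (-3.2) - 0.19) / 146.2 = 0.0917


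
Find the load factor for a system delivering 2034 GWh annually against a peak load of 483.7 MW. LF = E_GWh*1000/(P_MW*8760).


LF = 2034 * 1000 / (483.7 * 8760) = 0.4800


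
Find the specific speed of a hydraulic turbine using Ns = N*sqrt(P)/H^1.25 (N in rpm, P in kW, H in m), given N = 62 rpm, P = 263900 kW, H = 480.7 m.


Ns = 62 * 263900^0.5 / 480.7^1.25 = 14.1504


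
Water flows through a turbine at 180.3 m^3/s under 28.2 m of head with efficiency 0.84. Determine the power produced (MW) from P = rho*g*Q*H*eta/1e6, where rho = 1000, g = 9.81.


P = 1000 * 9.81 * 180.3 * 28.2 * 0.84 / 1e6 = 41.8980 MW


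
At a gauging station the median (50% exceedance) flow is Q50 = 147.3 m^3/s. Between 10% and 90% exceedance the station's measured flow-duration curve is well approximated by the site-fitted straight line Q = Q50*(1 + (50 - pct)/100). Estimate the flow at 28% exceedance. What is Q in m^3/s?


Q = 147.3 * (1 + (50 - 28)/100) = 179.7060 m^3/s


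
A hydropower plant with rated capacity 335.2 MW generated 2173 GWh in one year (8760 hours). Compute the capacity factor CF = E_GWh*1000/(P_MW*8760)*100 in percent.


CF = 2173 * 1000 / (335.2 * 8760) * 100 = 74.0034 %


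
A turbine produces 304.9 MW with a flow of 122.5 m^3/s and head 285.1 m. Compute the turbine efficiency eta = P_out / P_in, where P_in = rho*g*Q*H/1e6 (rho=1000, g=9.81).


P_in = 1000 * 9.81 * 122.5 * 285.1 / 1e6 = 342.6118 MW
eta = 304.9 / 342.6118 = 0.8899


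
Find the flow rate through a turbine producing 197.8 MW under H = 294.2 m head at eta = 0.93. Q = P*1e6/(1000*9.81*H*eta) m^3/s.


Q = 197.8 * 1e6 / (1000 * 9.81 * 294.2 * 0.93) = 73.6939 m^3/s


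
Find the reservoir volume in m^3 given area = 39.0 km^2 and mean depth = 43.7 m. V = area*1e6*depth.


V = 39.0 * 1e6 * 43.7 = 1.7043e+09 m^3


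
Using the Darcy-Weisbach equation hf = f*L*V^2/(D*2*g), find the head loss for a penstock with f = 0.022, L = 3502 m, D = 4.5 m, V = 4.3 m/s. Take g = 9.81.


hf = 0.022 * 3502 * 4.3^2 / (4.5 * 2 * 9.81) = 16.1348 m


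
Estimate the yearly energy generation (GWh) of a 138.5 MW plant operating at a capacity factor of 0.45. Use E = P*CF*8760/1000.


E = 138.5 * 0.45 * 8760 / 1000 = 545.9670 GWh


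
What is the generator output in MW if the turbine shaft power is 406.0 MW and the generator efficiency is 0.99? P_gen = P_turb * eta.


P_gen = 406.0 * 0.99 = 401.9400 MW


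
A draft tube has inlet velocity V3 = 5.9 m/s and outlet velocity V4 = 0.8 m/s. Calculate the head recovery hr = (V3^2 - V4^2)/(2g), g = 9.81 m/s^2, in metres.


hr = (5.9^2 - 0.8^2) / (2*9.81) = 1.7416 m


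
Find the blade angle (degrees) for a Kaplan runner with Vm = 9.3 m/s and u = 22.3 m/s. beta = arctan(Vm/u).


beta = arctan(9.3 / 22.3) = 22.6381 degrees


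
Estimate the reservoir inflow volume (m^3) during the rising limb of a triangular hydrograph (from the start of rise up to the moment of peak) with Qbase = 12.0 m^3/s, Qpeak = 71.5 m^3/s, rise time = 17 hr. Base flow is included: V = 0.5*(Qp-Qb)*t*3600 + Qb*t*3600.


V = 0.5*(71.5 - 12.0)*17*3600 + 12.0*17*3600 = 2.5551e+06 m^3


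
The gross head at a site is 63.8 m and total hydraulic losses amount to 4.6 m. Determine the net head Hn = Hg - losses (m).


Hn = 63.8 - 4.6 = 59.2000 m


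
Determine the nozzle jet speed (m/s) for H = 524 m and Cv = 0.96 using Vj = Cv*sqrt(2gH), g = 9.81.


Vj = 0.96 * sqrt(2*9.81*524) = 97.3389 m/s


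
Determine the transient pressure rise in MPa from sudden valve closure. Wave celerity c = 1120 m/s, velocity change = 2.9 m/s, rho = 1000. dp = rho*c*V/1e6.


dp = 1000 * 1120 * 2.9 / 1e6 = 3.2480 MPa


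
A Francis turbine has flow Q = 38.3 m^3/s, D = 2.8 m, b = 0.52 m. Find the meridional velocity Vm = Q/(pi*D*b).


Vm = 38.3 / (pi * 2.8 * 0.52) = 8.3731 m/s


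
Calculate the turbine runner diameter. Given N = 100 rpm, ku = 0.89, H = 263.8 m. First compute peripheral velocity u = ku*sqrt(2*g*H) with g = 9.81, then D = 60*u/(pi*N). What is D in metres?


u = 0.89 * sqrt(2*9.81*263.8) = 64.0290 m/s
D = 60 * 64.0290 / (pi * 100) = 12.2286 m


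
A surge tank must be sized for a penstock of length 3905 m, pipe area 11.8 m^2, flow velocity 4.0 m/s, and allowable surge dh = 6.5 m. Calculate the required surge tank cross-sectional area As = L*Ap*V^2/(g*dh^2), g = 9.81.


As = 3905 * 11.8 * 4.0^2 / (9.81 * 6.5^2) = 1778.8008 m^2


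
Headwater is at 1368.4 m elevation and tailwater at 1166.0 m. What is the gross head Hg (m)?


Hg = 1368.4 - 1166.0 = 202.4000 m


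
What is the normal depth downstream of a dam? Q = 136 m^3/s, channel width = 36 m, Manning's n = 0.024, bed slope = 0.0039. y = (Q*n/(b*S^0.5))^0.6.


y = (136 * 0.024 / (36 * 0.0039^0.5))^0.6 = 1.2507 m


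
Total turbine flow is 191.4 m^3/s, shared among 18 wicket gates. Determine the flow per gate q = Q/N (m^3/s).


q = 191.4 / 18 = 10.6333 m^3/s


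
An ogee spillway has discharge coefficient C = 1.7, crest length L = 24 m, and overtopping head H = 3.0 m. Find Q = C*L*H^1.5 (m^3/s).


Q = 1.7 * 24 * 3.0^1.5 = 212.0030 m^3/s


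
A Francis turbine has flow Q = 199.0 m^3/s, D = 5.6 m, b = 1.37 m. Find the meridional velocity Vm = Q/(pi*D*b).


Vm = 199.0 / (pi * 5.6 * 1.37) = 8.2565 m/s


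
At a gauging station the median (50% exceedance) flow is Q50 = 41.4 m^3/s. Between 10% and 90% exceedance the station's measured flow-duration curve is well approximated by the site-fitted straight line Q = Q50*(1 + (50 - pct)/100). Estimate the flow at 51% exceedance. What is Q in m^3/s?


Q = 41.4 * (1 + (50 - 51)/100) = 40.9860 m^3/s


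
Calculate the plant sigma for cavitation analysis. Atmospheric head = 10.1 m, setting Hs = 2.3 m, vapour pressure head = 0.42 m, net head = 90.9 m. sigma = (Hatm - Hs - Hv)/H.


sigma = (10.1 - 2.3 - 0.42) / 90.9 = 0.0812


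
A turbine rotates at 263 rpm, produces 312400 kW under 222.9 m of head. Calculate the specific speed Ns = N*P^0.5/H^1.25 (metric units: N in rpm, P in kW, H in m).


Ns = 263 * 312400^0.5 / 222.9^1.25 = 170.6765


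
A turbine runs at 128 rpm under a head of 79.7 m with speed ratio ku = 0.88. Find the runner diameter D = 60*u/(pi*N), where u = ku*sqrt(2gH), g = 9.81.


u = 0.88 * sqrt(2*9.81*79.7) = 34.7986 m/s
D = 60 * 34.7986 / (pi * 128) = 5.1922 m


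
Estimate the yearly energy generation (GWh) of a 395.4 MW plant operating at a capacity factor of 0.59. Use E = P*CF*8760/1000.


E = 395.4 * 0.59 * 8760 / 1000 = 2043.5854 GWh


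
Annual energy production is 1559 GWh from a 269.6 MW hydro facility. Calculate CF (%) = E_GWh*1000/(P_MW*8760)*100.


CF = 1559 * 1000 / (269.6 * 8760) * 100 = 66.0119 %


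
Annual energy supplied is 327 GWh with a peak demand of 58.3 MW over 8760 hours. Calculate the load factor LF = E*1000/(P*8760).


LF = 327 * 1000 / (58.3 * 8760) = 0.6403


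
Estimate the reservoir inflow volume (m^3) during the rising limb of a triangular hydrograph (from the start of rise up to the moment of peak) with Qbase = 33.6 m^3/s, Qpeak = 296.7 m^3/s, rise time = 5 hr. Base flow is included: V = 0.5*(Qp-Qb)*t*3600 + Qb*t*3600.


V = 0.5*(296.7 - 33.6)*5*3600 + 33.6*5*3600 = 2.9727e+06 m^3


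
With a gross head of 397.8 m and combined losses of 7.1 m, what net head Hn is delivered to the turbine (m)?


Hn = 397.8 - 7.1 = 390.7000 m


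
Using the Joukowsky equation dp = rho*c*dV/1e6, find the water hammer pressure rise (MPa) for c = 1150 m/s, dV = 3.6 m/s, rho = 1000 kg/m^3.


dp = 1000 * 1150 * 3.6 / 1e6 = 4.1400 MPa


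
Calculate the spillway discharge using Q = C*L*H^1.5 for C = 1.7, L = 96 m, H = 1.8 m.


Q = 1.7 * 96 * 1.8^1.5 = 394.1204 m^3/s


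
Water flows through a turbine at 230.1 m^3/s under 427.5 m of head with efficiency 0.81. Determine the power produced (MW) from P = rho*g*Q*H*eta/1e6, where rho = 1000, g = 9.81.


P = 1000 * 9.81 * 230.1 * 427.5 * 0.81 / 1e6 = 781.6400 MW


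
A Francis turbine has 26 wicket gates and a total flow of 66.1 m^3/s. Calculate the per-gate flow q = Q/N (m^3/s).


q = 66.1 / 26 = 2.5423 m^3/s


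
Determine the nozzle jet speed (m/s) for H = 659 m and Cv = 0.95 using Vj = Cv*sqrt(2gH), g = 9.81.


Vj = 0.95 * sqrt(2*9.81*659) = 108.0229 m/s


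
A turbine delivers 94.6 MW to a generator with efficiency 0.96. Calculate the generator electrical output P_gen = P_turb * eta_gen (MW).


P_gen = 94.6 * 0.96 = 90.8160 MW


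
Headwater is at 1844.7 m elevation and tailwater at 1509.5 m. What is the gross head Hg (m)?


Hg = 1844.7 - 1509.5 = 335.2000 m


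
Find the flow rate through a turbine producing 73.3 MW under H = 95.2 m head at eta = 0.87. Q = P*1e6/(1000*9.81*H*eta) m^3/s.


Q = 73.3 * 1e6 / (1000 * 9.81 * 95.2 * 0.87) = 90.2150 m^3/s


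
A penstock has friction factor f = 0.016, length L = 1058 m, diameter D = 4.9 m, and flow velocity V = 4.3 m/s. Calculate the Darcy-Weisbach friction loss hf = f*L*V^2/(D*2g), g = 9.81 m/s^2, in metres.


hf = 0.016 * 1058 * 4.3^2 / (4.9 * 2 * 9.81) = 3.2557 m


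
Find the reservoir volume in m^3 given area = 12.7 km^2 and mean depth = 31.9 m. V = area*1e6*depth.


V = 12.7 * 1e6 * 31.9 = 4.0513e+08 m^3


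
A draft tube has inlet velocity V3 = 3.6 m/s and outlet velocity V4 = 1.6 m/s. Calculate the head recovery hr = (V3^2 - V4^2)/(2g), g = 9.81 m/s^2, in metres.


hr = (3.6^2 - 1.6^2) / (2*9.81) = 0.5301 m


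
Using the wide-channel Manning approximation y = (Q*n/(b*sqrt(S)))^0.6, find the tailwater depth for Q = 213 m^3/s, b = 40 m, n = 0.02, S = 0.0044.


y = (213 * 0.02 / (40 * 0.0044^0.5))^0.6 = 1.3285 m


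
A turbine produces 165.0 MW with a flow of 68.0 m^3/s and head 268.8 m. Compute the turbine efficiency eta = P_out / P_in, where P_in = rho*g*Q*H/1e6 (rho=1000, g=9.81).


P_in = 1000 * 9.81 * 68.0 * 268.8 / 1e6 = 179.3111 MW
eta = 165.0 / 179.3111 = 0.9202


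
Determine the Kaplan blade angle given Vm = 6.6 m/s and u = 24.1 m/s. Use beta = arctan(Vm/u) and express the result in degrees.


beta = arctan(6.6 / 24.1) = 15.3155 degrees


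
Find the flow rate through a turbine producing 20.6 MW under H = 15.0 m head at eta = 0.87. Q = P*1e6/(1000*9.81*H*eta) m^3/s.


Q = 20.6 * 1e6 / (1000 * 9.81 * 15.0 * 0.87) = 160.9117 m^3/s


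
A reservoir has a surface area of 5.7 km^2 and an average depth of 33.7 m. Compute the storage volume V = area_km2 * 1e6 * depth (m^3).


V = 5.7 * 1e6 * 33.7 = 1.9209e+08 m^3


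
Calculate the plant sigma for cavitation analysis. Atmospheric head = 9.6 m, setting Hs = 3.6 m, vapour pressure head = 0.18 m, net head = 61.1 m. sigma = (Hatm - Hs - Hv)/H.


sigma = (9.6 - 3.6 - 0.18) / 61.1 = 0.0953


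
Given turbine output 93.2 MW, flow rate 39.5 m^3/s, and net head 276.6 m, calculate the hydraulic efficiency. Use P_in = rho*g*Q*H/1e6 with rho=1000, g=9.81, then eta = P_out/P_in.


P_in = 1000 * 9.81 * 39.5 * 276.6 / 1e6 = 107.1811 MW
eta = 93.2 / 107.1811 = 0.8696


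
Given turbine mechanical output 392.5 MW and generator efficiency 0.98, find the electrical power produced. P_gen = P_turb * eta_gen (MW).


P_gen = 392.5 * 0.98 = 384.6500 MW


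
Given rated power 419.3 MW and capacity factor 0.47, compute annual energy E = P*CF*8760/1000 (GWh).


E = 419.3 * 0.47 * 8760 / 1000 = 1726.3420 GWh


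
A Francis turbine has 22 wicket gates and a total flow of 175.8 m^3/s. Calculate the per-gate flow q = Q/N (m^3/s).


q = 175.8 / 22 = 7.9909 m^3/s


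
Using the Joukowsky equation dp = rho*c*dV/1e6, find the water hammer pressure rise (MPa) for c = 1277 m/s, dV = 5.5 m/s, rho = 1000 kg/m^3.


dp = 1000 * 1277 * 5.5 / 1e6 = 7.0235 MPa


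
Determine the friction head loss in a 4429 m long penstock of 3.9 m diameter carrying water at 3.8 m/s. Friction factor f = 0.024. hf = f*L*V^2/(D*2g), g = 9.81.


hf = 0.024 * 4429 * 3.8^2 / (3.9 * 2 * 9.81) = 20.0595 m


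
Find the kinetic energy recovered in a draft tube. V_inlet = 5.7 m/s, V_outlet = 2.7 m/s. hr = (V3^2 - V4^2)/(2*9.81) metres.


hr = (5.7^2 - 2.7^2) / (2*9.81) = 1.2844 m


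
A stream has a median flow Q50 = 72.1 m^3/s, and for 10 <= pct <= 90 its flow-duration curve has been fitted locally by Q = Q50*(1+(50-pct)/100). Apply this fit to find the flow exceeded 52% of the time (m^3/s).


Q = 72.1 * (1 + (50 - 52)/100) = 70.6580 m^3/s


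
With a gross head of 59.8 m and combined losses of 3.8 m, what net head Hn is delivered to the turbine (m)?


Hn = 59.8 - 3.8 = 56.0000 m


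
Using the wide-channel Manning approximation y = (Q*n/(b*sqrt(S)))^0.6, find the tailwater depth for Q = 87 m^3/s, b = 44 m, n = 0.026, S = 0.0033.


y = (87 * 0.026 / (44 * 0.0033^0.5))^0.6 = 0.9356 m


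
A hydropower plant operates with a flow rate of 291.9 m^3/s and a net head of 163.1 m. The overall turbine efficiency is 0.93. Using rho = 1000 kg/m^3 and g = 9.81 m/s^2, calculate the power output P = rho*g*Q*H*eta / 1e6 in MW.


P = 1000 * 9.81 * 291.9 * 163.1 * 0.93 / 1e6 = 434.3502 MW


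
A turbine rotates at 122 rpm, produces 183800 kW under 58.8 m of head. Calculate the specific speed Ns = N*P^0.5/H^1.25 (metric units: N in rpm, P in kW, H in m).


Ns = 122 * 183800^0.5 / 58.8^1.25 = 321.2262


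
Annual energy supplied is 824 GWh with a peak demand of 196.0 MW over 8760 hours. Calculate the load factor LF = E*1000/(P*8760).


LF = 824 * 1000 / (196.0 * 8760) = 0.4799


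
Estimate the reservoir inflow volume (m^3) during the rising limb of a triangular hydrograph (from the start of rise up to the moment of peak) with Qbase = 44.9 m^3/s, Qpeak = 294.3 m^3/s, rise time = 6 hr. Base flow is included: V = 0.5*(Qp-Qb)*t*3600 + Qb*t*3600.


V = 0.5*(294.3 - 44.9)*6*3600 + 44.9*6*3600 = 3.6634e+06 m^3


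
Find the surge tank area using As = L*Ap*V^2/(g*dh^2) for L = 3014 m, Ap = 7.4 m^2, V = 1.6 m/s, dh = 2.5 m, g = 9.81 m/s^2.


As = 3014 * 7.4 * 1.6^2 / (9.81 * 2.5^2) = 931.2492 m^2


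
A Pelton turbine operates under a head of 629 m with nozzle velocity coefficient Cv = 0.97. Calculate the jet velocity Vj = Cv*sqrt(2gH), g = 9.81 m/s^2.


Vj = 0.97 * sqrt(2*9.81*629) = 107.7573 m/s


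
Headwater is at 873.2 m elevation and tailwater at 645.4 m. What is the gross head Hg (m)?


Hg = 873.2 - 645.4 = 227.8000 m


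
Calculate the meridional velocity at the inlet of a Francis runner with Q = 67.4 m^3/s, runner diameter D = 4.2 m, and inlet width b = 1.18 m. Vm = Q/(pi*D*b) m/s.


Vm = 67.4 / (pi * 4.2 * 1.18) = 4.3289 m/s


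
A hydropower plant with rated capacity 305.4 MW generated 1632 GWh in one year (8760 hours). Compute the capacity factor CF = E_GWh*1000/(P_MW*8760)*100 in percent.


CF = 1632 * 1000 / (305.4 * 8760) * 100 = 61.0024 %


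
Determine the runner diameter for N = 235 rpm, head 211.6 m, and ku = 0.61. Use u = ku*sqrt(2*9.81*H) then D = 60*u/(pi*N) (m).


u = 0.61 * sqrt(2*9.81*211.6) = 39.3040 m/s
D = 60 * 39.3040 / (pi * 235) = 3.1943 m


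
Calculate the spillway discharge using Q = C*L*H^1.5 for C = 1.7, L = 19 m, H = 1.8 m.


Q = 1.7 * 19 * 1.8^1.5 = 78.0030 m^3/s


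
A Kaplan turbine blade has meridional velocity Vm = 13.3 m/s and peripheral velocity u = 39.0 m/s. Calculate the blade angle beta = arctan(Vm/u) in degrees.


beta = arctan(13.3 / 39.0) = 18.8307 degrees


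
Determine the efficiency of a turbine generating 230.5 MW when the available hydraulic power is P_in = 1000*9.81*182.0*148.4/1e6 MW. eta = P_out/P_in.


P_in = 1000 * 9.81 * 182.0 * 148.4 / 1e6 = 264.9563 MW
eta = 230.5 / 264.9563 = 0.8700


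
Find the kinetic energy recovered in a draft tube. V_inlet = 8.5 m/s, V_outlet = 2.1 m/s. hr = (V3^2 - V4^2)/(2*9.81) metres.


hr = (8.5^2 - 2.1^2) / (2*9.81) = 3.4577 m


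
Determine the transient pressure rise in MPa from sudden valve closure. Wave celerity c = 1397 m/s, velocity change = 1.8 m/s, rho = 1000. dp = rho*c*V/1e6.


dp = 1000 * 1397 * 1.8 / 1e6 = 2.5146 MPa


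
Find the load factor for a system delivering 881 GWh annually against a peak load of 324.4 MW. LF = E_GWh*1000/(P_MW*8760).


LF = 881 * 1000 / (324.4 * 8760) = 0.3100


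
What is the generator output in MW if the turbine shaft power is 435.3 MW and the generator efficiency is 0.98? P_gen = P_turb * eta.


P_gen = 435.3 * 0.98 = 426.5940 MW


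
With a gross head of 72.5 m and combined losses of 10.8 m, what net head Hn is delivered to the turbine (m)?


Hn = 72.5 - 10.8 = 61.7000 m


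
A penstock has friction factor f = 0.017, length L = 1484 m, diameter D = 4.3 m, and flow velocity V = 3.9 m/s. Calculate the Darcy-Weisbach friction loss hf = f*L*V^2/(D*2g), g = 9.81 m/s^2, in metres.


hf = 0.017 * 1484 * 3.9^2 / (4.3 * 2 * 9.81) = 4.5483 m


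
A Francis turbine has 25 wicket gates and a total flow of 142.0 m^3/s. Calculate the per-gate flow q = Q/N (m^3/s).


q = 142.0 / 25 = 5.6800 m^3/s


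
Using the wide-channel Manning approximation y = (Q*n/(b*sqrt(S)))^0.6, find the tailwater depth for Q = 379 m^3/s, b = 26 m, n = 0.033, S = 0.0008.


y = (379 * 0.033 / (26 * 0.0008^0.5))^0.6 = 5.4750 m


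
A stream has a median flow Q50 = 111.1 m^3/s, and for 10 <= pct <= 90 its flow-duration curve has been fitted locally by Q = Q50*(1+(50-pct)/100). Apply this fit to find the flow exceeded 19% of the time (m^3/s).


Q = 111.1 * (1 + (50 - 19)/100) = 145.5410 m^3/s


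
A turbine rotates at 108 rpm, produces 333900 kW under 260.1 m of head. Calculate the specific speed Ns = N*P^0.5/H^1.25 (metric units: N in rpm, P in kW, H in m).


Ns = 108 * 333900^0.5 / 260.1^1.25 = 59.7457


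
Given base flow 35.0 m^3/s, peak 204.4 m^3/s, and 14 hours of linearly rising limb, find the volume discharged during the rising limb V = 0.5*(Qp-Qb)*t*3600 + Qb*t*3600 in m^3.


V = 0.5*(204.4 - 35.0)*14*3600 + 35.0*14*3600 = 6.0329e+06 m^3


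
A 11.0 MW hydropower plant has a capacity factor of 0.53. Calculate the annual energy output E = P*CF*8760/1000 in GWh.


E = 11.0 * 0.53 * 8760 / 1000 = 51.0708 GWh


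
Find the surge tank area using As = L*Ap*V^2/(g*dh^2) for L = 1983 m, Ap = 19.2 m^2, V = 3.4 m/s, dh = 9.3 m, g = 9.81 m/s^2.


As = 1983 * 19.2 * 3.4^2 / (9.81 * 9.3^2) = 518.7366 m^2


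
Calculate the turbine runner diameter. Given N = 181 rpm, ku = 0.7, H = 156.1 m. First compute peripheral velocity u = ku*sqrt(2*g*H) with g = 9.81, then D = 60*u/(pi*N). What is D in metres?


u = 0.7 * sqrt(2*9.81*156.1) = 38.7391 m/s
D = 60 * 38.7391 / (pi * 181) = 4.0876 m


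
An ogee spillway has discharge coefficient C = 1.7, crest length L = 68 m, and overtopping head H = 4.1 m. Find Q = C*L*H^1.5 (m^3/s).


Q = 1.7 * 68 * 4.1^1.5 = 959.6959 m^3/s


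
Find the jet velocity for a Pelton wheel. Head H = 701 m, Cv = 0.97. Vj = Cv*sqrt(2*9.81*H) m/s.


Vj = 0.97 * sqrt(2*9.81*701) = 113.7576 m/s


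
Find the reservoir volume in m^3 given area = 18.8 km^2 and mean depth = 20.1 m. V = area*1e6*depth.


V = 18.8 * 1e6 * 20.1 = 3.7788e+08 m^3


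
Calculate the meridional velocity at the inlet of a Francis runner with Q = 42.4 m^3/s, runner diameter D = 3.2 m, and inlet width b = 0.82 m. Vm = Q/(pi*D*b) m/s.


Vm = 42.4 / (pi * 3.2 * 0.82) = 5.1434 m/s


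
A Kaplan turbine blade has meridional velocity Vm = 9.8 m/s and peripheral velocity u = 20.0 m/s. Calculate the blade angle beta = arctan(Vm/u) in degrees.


beta = arctan(9.8 / 20.0) = 26.1049 degrees


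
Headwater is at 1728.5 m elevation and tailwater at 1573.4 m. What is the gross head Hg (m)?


Hg = 1728.5 - 1573.4 = 155.1000 m


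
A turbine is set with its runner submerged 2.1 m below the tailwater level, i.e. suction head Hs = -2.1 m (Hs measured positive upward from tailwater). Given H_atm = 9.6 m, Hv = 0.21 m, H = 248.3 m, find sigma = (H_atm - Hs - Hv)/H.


sigma = (9.6 - (-2.1) - 0.21) / 248.3 = 0.0463


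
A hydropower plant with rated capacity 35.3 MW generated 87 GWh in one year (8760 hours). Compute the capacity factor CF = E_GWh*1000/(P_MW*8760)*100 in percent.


CF = 87 * 1000 / (35.3 * 8760) * 100 = 28.1346 %


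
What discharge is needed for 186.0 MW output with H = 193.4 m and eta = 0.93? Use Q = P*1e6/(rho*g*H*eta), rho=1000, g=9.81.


Q = 186.0 * 1e6 / (1000 * 9.81 * 193.4 * 0.93) = 105.4155 m^3/s


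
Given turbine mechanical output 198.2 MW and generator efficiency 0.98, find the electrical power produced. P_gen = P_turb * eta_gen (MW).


P_gen = 198.2 * 0.98 = 194.2360 MW


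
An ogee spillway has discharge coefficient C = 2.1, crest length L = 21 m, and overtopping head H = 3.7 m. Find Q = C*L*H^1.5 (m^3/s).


Q = 2.1 * 21 * 3.7^1.5 = 313.8638 m^3/s


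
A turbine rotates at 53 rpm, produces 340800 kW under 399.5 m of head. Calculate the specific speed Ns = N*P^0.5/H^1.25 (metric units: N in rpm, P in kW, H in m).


Ns = 53 * 340800^0.5 / 399.5^1.25 = 17.3233


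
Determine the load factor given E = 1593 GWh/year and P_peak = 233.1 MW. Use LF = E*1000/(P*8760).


LF = 1593 * 1000 / (233.1 * 8760) = 0.7801


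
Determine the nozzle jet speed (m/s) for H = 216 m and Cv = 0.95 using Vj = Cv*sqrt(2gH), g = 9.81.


Vj = 0.95 * sqrt(2*9.81*216) = 61.8443 m/s


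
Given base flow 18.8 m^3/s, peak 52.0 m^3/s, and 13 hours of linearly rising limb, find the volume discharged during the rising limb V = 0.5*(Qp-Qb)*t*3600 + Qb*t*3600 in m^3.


V = 0.5*(52.0 - 18.8)*13*3600 + 18.8*13*3600 = 1.6567e+06 m^3


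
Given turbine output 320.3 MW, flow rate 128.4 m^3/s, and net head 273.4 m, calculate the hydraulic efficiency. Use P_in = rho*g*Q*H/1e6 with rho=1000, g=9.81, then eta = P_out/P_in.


P_in = 1000 * 9.81 * 128.4 * 273.4 / 1e6 = 344.3757 MW
eta = 320.3 / 344.3757 = 0.9301


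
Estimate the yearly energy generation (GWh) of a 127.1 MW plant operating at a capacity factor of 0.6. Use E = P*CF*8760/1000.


E = 127.1 * 0.6 * 8760 / 1000 = 668.0376 GWh


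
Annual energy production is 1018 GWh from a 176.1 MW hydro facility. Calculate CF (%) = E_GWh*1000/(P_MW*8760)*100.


CF = 1018 * 1000 / (176.1 * 8760) * 100 = 65.9909 %


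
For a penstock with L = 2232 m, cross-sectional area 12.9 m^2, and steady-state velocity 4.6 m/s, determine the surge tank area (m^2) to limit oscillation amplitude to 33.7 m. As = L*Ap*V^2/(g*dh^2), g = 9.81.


As = 2232 * 12.9 * 4.6^2 / (9.81 * 33.7^2) = 54.6853 m^2


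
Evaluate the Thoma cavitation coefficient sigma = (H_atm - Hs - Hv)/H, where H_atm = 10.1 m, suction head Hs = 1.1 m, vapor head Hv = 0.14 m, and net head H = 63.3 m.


sigma = (10.1 - 1.1 - 0.14) / 63.3 = 0.1400


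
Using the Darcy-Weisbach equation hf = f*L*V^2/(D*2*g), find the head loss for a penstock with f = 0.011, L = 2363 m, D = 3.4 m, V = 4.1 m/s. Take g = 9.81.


hf = 0.011 * 2363 * 4.1^2 / (3.4 * 2 * 9.81) = 6.5501 m


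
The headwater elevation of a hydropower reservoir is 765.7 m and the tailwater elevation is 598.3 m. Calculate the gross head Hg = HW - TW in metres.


Hg = 765.7 - 598.3 = 167.4000 m


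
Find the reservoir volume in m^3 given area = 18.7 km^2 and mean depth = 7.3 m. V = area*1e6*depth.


V = 18.7 * 1e6 * 7.3 = 1.3651e+08 m^3


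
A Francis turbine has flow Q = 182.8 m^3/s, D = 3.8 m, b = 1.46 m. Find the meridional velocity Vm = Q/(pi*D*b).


Vm = 182.8 / (pi * 3.8 * 1.46) = 10.4879 m/s


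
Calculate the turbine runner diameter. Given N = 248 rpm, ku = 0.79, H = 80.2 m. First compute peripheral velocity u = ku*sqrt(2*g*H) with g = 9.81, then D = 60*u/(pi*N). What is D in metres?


u = 0.79 * sqrt(2*9.81*80.2) = 31.3375 m/s
D = 60 * 31.3375 / (pi * 248) = 2.4133 m


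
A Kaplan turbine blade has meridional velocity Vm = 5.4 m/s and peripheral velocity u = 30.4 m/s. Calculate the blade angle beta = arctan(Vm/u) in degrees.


beta = arctan(5.4 / 30.4) = 10.0725 degrees


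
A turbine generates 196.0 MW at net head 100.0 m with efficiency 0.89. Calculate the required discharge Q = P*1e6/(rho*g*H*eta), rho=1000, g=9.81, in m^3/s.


Q = 196.0 * 1e6 / (1000 * 9.81 * 100.0 * 0.89) = 224.4900 m^3/s


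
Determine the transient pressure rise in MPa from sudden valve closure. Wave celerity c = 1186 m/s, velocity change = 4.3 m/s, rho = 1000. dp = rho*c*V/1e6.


dp = 1000 * 1186 * 4.3 / 1e6 = 5.0998 MPa


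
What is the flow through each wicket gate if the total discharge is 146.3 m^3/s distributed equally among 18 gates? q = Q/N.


q = 146.3 / 18 = 8.1278 m^3/s


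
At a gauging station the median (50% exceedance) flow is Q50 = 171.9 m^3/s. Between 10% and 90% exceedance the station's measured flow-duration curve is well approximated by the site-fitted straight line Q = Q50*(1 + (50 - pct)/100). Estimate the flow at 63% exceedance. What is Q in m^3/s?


Q = 171.9 * (1 + (50 - 63)/100) = 149.5530 m^3/s


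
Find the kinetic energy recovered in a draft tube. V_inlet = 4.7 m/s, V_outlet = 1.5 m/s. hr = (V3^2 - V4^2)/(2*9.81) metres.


hr = (4.7^2 - 1.5^2) / (2*9.81) = 1.0112 m


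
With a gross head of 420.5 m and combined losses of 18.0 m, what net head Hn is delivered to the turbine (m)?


Hn = 420.5 - 18.0 = 402.5000 m


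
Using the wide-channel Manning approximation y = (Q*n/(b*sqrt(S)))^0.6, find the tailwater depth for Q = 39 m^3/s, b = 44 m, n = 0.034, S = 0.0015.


y = (39 * 0.034 / (44 * 0.0015^0.5))^0.6 = 0.8603 m


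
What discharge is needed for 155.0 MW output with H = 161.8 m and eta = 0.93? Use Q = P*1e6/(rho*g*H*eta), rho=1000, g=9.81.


Q = 155.0 * 1e6 / (1000 * 9.81 * 161.8 * 0.93) = 105.0029 m^3/s


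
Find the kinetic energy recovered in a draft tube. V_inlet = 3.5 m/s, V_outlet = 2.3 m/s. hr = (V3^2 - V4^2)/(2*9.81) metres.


hr = (3.5^2 - 2.3^2) / (2*9.81) = 0.3547 m


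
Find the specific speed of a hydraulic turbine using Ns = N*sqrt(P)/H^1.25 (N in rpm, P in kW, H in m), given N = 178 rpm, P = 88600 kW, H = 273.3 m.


Ns = 178 * 88600^0.5 / 273.3^1.25 = 47.6801


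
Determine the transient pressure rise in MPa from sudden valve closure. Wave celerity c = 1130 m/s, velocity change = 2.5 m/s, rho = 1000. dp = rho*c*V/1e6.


dp = 1000 * 1130 * 2.5 / 1e6 = 2.8250 MPa


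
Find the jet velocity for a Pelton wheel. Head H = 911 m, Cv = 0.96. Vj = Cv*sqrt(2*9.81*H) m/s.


Vj = 0.96 * sqrt(2*9.81*911) = 128.3453 m/s


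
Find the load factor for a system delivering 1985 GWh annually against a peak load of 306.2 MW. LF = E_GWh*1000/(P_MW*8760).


LF = 1985 * 1000 / (306.2 * 8760) = 0.7400


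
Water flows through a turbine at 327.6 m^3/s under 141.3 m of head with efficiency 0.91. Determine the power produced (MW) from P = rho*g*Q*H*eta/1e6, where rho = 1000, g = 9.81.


P = 1000 * 9.81 * 327.6 * 141.3 * 0.91 / 1e6 = 413.2344 MW


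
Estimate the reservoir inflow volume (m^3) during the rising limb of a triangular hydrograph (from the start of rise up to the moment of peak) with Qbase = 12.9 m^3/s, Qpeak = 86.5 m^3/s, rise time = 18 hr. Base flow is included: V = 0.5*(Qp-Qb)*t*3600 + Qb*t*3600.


V = 0.5*(86.5 - 12.9)*18*3600 + 12.9*18*3600 = 3.2206e+06 m^3


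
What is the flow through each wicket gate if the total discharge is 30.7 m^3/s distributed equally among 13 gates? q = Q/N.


q = 30.7 / 13 = 2.3615 m^3/s


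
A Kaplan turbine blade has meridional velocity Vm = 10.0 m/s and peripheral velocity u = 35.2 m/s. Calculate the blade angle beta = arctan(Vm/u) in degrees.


beta = arctan(10.0 / 35.2) = 15.8594 degrees


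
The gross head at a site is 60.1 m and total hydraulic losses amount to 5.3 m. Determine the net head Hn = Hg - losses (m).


Hn = 60.1 - 5.3 = 54.8000 m


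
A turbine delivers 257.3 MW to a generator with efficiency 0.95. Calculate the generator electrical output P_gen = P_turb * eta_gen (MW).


P_gen = 257.3 * 0.95 = 244.4350 MW


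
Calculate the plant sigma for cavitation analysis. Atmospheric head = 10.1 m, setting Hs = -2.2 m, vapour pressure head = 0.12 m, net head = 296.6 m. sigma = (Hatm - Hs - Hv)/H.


sigma = (10.1 - (-2.2) - 0.12) / 296.6 = 0.0411


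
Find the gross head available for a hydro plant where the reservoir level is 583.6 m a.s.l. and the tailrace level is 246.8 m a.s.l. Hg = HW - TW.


Hg = 583.6 - 246.8 = 336.8000 m


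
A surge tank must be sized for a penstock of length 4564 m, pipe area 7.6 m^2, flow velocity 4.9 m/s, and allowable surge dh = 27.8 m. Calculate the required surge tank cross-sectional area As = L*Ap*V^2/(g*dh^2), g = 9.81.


As = 4564 * 7.6 * 4.9^2 / (9.81 * 27.8^2) = 109.8482 m^2


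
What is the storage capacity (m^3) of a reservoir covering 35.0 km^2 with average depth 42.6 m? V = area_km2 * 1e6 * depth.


V = 35.0 * 1e6 * 42.6 = 1.4910e+09 m^3


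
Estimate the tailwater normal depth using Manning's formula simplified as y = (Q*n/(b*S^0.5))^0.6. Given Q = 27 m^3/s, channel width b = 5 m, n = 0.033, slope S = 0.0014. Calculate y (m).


y = (27 * 0.033 / (5 * 0.0014^0.5))^0.6 = 2.5510 m


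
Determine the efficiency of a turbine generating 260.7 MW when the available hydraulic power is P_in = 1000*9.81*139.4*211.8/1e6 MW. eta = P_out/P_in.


P_in = 1000 * 9.81 * 139.4 * 211.8 / 1e6 = 289.6395 MW
eta = 260.7 / 289.6395 = 0.9001


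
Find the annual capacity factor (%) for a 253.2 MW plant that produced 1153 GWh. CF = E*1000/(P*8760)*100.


CF = 1153 * 1000 / (253.2 * 8760) * 100 = 51.9830 %


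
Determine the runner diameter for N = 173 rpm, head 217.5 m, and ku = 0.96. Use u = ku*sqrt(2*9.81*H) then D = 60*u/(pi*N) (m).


u = 0.96 * sqrt(2*9.81*217.5) = 62.7120 m/s
D = 60 * 62.7120 / (pi * 173) = 6.9232 m


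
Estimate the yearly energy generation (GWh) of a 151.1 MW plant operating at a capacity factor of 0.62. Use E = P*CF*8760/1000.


E = 151.1 * 0.62 * 8760 / 1000 = 820.6543 GWh


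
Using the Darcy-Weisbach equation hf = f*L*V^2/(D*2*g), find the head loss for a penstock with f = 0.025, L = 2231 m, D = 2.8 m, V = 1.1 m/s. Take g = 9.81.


hf = 0.025 * 2231 * 1.1^2 / (2.8 * 2 * 9.81) = 1.2285 m


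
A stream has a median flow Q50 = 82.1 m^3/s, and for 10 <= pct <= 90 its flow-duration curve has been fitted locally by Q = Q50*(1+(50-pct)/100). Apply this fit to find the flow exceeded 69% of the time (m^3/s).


Q = 82.1 * (1 + (50 - 69)/100) = 66.5010 m^3/s


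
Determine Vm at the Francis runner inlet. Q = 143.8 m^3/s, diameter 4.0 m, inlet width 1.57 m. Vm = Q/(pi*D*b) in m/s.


Vm = 143.8 / (pi * 4.0 * 1.57) = 7.2887 m/s


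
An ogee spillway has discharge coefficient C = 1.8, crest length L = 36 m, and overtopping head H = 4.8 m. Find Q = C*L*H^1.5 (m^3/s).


Q = 1.8 * 36 * 4.8^1.5 = 681.4545 m^3/s


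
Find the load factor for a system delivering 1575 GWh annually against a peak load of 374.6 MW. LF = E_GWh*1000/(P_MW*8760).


LF = 1575 * 1000 / (374.6 * 8760) = 0.4800


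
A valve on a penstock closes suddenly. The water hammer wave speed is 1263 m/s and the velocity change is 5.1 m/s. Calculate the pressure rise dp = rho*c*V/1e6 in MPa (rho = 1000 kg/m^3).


dp = 1000 * 1263 * 5.1 / 1e6 = 6.4413 MPa
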